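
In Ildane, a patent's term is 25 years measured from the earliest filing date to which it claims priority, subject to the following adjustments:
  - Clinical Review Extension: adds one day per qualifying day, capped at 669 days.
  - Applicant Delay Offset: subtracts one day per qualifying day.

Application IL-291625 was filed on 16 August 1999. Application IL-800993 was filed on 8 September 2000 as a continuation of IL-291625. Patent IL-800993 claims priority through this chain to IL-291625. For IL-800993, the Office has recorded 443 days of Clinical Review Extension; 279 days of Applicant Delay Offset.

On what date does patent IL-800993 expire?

Earliest priority filing: 16 August 1999.
Base term: 16 August 1999 + 25 years → 16 August 2024.
Clinical Review Extension: 443 days (within the 669-day cap) → +443 days → 2 November 2025.
Applicant Delay Offset: −279 days → 27 January 2025.

January 27, 2025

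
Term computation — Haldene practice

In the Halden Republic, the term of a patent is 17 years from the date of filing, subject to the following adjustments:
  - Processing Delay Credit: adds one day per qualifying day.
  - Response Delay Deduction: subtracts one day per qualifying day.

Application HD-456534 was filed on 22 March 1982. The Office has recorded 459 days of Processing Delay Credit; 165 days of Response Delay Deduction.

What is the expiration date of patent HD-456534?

Base term: filing date + 17 years → 22 March 1999.
Processing Delay Credit: +459 days → 23 June 2000.
Response Delay Deduction: −165 days → 10 January 2000.

January 10, 2000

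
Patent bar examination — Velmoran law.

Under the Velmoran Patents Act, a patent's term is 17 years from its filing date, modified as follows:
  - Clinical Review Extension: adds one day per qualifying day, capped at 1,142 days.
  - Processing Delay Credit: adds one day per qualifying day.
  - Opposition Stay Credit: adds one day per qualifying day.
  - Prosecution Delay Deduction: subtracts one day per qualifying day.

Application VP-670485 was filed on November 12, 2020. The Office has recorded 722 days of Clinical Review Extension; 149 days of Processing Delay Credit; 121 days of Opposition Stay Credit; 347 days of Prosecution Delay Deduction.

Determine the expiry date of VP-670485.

2039-08-19

Base term: filing date + 17 years → 12 November 2037.
Clinical Review Extension: 722 days (within the 1142-day cap) → +722 days → 4 November 2039.
Processing Delay Credit: +149 days → 1 April 2040.
Opposition Stay Credit: +121 days → 31 July 2040.
Prosecution Delay Deduction: −347 days → 19 August 2039.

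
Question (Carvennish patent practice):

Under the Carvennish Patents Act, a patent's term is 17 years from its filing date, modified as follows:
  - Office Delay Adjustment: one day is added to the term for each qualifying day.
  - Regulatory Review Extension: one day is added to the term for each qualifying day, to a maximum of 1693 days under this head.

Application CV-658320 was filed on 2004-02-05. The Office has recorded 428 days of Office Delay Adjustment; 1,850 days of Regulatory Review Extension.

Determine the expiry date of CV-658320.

Base term: filing date + 17 years → 5 February 2021.
Office Delay Adjustment: +428 days → 9 April 2022.
Regulatory Review Extension: 1850 days claimed exceeds the 1693-day cap, so +1693 days → 27 November 2026.

November 27, 2026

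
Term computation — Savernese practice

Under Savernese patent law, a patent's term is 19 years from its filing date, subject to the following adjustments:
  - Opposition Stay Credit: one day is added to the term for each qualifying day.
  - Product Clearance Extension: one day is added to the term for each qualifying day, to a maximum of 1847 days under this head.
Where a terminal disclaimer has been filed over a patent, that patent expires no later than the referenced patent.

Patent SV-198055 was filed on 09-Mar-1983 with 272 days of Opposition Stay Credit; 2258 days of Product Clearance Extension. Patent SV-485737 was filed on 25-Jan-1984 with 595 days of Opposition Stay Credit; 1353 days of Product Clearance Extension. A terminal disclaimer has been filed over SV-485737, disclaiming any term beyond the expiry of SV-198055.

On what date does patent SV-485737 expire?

December 27, 2007

Natural term of SV-485737:
  Base: filing + 19 years → 25 January 2003.
  Opposition Stay Credit: +595 days → 11 September 2004.
  Product Clearance Extension: 1353 days (within the 1847-day cap) → +1353 days → 26 May 2008.
Expiry of referenced patent SV-198055:
  Base: filing + 19 years → 9 March 2002.
  Opposition Stay Credit: +272 days → 6 December 2002.
  Product Clearance Extension: 2258 days claimed exceeds the 1847-day cap, so +1847 days → 27 December 2007.
Terminal disclaimer: SV-485737 expires on the earlier of 26 May 2008 and 27 December 2007.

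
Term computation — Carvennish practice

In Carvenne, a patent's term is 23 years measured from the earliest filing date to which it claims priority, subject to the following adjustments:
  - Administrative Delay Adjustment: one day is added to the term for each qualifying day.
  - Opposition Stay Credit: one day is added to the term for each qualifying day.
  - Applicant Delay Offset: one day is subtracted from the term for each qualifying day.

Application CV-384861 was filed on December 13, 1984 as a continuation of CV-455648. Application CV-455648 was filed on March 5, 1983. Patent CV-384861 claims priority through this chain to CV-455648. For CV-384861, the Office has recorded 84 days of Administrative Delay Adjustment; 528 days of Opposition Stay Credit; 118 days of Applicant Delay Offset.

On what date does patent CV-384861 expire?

Earliest priority filing: 5 March 1983.
Base term: 5 March 1983 + 23 years → 5 March 2006.
Administrative Delay Adjustment: +84 days → 28 May 2006.
Opposition Stay Credit: +528 days → 7 November 2007.
Applicant Delay Offset: −118 days → 12 July 2007.

July 12, 2007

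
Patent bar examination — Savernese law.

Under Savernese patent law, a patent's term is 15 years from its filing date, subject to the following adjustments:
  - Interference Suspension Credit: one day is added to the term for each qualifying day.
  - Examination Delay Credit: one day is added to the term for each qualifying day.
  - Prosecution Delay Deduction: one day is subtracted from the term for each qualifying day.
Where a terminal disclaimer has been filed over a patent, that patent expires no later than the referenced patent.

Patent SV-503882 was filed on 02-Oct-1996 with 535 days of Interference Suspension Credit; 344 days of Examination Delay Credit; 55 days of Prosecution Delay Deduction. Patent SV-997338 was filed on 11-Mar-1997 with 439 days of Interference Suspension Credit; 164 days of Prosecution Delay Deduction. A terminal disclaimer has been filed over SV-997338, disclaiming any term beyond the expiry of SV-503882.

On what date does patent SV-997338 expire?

Natural term of SV-997338:
  Base: filing + 15 years → 11 March 2012.
  Interference Suspension Credit: +439 days → 24 May 2013.
  Prosecution Delay Deduction: −164 days → 11 December 2012.
Expiry of referenced patent SV-503882:
  Base: filing + 15 years → 2 October 2011.
  Interference Suspension Credit: +535 days → 20 March 2013.
  Examination Delay Credit: +344 days → 27 February 2014.
  Prosecution Delay Deduction: −55 days → 3 January 2014.
Terminal disclaimer: SV-997338 expires on the earlier of 11 December 2012 and 3 January 2014.

2012-12-11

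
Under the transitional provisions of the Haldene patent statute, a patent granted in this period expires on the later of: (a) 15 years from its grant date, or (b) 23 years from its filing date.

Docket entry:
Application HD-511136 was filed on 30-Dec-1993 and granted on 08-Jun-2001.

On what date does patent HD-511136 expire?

December 30, 2016

(a) grant + 15 years → 8 June 2016.
(b) filing + 23 years → 30 December 2016.
Later of the two: 30 December 2016.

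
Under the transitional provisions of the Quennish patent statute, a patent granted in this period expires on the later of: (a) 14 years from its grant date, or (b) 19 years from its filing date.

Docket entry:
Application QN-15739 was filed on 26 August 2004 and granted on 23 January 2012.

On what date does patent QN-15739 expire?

2026-01-23

(a) grant + 14 years → 23 January 2026.
(b) filing + 19 years → 26 August 2023.
Later of the two: 23 January 2026.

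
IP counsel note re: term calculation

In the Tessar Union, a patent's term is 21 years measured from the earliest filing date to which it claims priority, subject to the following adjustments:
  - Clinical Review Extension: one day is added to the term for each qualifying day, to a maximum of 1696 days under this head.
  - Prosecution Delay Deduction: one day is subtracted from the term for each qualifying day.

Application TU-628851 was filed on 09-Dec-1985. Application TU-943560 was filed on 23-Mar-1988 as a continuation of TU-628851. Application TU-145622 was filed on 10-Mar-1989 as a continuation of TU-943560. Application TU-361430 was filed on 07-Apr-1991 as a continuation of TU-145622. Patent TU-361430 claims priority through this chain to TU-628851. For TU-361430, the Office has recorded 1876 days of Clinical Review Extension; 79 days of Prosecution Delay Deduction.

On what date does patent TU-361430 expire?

May 14, 2011

Earliest priority filing: 9 December 1985.
Base term: 9 December 1985 + 21 years → 9 December 2006.
Clinical Review Extension: 1876 days claimed exceeds the 1696-day cap, so +1696 days → 1 August 2011.
Prosecution Delay Deduction: −79 days → 14 May 2011.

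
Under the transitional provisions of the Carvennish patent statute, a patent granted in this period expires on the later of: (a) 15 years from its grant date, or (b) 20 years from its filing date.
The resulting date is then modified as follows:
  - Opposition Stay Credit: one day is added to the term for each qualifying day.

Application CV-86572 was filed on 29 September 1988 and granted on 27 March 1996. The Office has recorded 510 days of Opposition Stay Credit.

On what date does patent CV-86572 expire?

(a) grant + 15 years → 27 March 2011.
(b) filing + 20 years → 29 September 2008.
Later of the two: 27 March 2011.
Opposition Stay Credit: +510 days → 18 August 2012.

August 18, 2012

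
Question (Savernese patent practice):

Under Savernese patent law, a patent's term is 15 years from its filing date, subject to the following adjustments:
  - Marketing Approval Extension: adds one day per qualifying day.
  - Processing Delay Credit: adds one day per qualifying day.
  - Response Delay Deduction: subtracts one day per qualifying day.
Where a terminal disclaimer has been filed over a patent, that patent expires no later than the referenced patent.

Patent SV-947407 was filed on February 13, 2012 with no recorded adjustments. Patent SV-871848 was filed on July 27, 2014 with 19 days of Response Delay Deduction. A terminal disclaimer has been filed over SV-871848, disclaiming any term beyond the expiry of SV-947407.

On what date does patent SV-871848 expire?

Natural term of SV-871848:
  Base: filing + 15 years → 27 July 2029.
  Response Delay Deduction: −19 days → 8 July 2029.
Expiry of referenced patent SV-947407:
  Base: filing + 15 years → 13 February 2027.
Terminal disclaimer: SV-871848 expires on the earlier of 8 July 2029 and 13 February 2027.

February 13, 2027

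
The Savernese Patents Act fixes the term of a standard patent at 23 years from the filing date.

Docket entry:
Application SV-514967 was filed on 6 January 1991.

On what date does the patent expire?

2014-01-06

Filing date + 23 years → 6 January 2014.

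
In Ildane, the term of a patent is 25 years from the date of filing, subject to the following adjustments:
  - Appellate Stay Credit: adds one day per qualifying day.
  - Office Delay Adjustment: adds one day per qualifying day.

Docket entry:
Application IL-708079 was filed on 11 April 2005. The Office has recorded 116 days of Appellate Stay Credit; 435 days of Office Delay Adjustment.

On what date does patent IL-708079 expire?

2031-10-14

Base term: filing date + 25 years → 11 April 2030.
Appellate Stay Credit: +116 days → 5 August 2030.
Office Delay Adjustment: +435 days → 14 October 2031.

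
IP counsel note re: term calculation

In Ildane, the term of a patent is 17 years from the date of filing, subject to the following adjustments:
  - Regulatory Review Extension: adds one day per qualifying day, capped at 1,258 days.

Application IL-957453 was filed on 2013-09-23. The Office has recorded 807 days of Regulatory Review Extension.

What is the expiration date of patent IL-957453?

2032-12-08

Base term: filing date + 17 years → 23 September 2030.
Regulatory Review Extension: 807 days (within the 1258-day cap) → +807 days → 8 December 2032.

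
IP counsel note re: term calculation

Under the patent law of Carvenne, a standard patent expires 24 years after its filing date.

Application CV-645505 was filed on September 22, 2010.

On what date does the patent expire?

Filing date + 24 years → 22 September 2034.

2034-09-22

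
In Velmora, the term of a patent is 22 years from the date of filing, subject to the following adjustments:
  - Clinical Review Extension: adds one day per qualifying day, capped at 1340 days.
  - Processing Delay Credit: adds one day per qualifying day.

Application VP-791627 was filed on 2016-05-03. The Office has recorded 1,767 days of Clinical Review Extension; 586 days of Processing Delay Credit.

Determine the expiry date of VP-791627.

2043-08-11

Base term: filing date + 22 years → 3 May 2038.
Clinical Review Extension: 1767 days claimed exceeds the 1340-day cap, so +1340 days → 2 January 2042.
Processing Delay Credit: +586 days → 11 August 2043.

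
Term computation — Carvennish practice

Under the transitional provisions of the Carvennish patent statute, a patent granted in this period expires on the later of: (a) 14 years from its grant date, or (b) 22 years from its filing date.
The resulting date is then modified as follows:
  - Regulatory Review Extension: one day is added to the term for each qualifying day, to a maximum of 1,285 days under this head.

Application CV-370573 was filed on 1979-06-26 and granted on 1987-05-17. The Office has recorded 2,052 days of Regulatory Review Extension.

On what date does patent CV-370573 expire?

(a) grant + 14 years → 17 May 2001.
(b) filing + 22 years → 26 June 2001.
Later of the two: 26 June 2001.
Regulatory Review Extension: 2052 days claimed exceeds the 1285-day cap, so +1285 days → 1 January 2005.

2005-01-01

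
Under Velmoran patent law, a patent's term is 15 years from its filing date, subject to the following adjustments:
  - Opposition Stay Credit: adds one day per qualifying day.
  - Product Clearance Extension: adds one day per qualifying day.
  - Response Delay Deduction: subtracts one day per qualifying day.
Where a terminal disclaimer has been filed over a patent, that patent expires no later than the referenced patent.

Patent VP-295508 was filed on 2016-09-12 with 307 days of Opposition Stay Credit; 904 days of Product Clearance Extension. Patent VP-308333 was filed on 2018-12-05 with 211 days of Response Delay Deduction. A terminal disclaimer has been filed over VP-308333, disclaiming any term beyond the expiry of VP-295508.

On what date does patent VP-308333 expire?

Natural term of VP-308333:
  Base: filing + 15 years → 5 December 2033.
  Response Delay Deduction: −211 days → 8 May 2033.
Expiry of referenced patent VP-295508:
  Base: filing + 15 years → 12 September 2031.
  Opposition Stay Credit: +307 days → 15 July 2032.
  Product Clearance Extension: +904 days → 5 January 2035.
Terminal disclaimer: VP-308333 expires on the earlier of 8 May 2033 and 5 January 2035.

May 8, 2033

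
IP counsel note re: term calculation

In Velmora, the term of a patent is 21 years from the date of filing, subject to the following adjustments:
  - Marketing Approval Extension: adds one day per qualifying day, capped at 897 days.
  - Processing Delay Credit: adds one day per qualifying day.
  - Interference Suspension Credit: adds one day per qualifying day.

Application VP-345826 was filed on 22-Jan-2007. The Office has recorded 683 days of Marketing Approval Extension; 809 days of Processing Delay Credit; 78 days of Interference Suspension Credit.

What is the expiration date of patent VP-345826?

Base term: filing date + 21 years → 22 January 2028.
Marketing Approval Extension: 683 days (within the 897-day cap) → +683 days → 5 December 2029.
Processing Delay Credit: +809 days → 22 February 2032.
Interference Suspension Credit: +78 days → 10 May 2032.

2032-05-10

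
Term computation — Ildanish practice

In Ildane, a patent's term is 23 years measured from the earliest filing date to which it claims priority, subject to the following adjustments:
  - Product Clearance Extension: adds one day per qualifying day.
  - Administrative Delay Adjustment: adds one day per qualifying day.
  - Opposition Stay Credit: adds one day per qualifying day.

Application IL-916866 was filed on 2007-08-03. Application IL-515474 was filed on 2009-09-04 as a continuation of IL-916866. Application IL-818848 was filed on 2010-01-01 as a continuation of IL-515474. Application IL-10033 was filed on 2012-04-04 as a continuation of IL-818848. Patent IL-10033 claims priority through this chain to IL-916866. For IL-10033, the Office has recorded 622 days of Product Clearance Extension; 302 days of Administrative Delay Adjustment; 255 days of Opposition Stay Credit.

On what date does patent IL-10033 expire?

Earliest priority filing: 3 August 2007.
Base term: 3 August 2007 + 23 years → 3 August 2030.
Product Clearance Extension: +622 days → 16 April 2032.
Administrative Delay Adjustment: +302 days → 12 February 2033.
Opposition Stay Credit: +255 days → 25 October 2033.

2033-10-25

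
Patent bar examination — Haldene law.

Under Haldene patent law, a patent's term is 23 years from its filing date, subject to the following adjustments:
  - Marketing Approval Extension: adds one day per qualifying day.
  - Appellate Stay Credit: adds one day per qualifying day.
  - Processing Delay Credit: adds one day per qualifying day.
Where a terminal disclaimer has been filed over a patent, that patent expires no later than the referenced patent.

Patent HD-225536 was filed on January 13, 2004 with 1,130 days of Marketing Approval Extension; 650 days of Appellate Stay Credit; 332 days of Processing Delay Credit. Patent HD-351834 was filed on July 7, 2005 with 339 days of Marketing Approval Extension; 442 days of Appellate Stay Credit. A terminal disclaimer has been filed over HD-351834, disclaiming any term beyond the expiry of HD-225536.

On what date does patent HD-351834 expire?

2030-08-27

Natural term of HD-351834:
  Base: filing + 23 years → 7 July 2028.
  Marketing Approval Extension: +339 days → 11 June 2029.
  Appellate Stay Credit: +442 days → 27 August 2030.
Expiry of referenced patent HD-225536:
  Base: filing + 23 years → 13 January 2027.
  Marketing Approval Extension: +1130 days → 16 February 2030.
  Appellate Stay Credit: +650 days → 28 November 2031.
  Processing Delay Credit: +332 days → 25 October 2032.
Terminal disclaimer: HD-351834 expires on the earlier of 27 August 2030 and 25 October 2032.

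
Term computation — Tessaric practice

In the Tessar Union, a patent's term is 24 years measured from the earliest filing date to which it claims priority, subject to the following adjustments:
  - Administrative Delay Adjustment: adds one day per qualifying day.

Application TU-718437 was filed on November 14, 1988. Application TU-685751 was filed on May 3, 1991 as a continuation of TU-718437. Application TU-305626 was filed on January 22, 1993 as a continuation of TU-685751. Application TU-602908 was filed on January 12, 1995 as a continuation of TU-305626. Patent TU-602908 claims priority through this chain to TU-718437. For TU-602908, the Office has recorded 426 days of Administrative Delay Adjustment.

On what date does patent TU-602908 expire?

2014-01-14

Earliest priority filing: 14 November 1988.
Base term: 14 November 1988 + 24 years → 14 November 2012.
Administrative Delay Adjustment: +426 days → 14 January 2014.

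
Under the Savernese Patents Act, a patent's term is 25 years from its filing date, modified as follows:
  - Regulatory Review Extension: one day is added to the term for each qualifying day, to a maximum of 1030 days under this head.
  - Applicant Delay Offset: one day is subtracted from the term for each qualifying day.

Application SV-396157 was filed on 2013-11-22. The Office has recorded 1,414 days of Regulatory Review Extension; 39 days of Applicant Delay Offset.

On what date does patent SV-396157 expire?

Base term: filing date + 25 years → 22 November 2038.
Regulatory Review Extension: 1414 days claimed exceeds the 1030-day cap, so +1030 days → 17 September 2041.
Applicant Delay Offset: −39 days → 9 August 2041.

2041-08-09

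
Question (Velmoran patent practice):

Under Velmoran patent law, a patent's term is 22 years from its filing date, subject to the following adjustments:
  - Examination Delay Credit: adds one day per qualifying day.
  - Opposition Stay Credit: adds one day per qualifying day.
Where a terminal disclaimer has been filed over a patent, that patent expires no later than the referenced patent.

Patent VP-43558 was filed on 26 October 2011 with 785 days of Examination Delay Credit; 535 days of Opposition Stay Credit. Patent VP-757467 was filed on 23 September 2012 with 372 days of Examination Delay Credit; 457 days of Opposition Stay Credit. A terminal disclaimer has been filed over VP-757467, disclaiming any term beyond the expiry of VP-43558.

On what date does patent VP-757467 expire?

Natural term of VP-757467:
  Base: filing + 22 years → 23 September 2034.
  Examination Delay Credit: +372 days → 30 September 2035.
  Opposition Stay Credit: +457 days → 30 December 2036.
Expiry of referenced patent VP-43558:
  Base: filing + 22 years → 26 October 2033.
  Examination Delay Credit: +785 days → 20 December 2035.
  Opposition Stay Credit: +535 days → 7 June 2037.
Terminal disclaimer: VP-757467 expires on the earlier of 30 December 2036 and 7 June 2037.

December 30, 2036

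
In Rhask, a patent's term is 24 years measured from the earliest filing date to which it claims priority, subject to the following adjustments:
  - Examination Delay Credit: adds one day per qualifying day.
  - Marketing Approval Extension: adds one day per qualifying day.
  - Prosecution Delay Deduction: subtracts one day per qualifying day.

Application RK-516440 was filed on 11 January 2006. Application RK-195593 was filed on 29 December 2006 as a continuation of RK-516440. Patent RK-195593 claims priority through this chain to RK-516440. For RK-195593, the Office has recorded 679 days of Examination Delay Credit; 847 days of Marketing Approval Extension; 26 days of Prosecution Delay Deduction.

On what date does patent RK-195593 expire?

February 19, 2034

Earliest priority filing: 11 January 2006.
Base term: 11 January 2006 + 24 years → 11 January 2030.
Examination Delay Credit: +679 days → 21 November 2031.
Marketing Approval Extension: +847 days → 17 March 2034.
Prosecution Delay Deduction: −26 days → 19 February 2034.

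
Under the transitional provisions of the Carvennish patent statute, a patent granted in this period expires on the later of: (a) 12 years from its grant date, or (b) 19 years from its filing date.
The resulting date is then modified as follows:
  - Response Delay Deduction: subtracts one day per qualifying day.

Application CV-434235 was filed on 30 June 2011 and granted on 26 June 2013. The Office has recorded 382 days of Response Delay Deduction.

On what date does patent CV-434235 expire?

(a) grant + 12 years → 26 June 2025.
(b) filing + 19 years → 30 June 2030.
Later of the two: 30 June 2030.
Response Delay Deduction: −382 days → 13 June 2029.

June 13, 2029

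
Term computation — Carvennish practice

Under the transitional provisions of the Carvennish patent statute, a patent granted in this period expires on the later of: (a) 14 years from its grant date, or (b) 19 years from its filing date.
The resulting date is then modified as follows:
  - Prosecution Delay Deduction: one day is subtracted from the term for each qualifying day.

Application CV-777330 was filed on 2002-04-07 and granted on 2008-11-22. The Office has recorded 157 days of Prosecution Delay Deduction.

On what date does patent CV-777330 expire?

June 18, 2022

(a) grant + 14 years → 22 November 2022.
(b) filing + 19 years → 7 April 2021.
Later of the two: 22 November 2022.
Prosecution Delay Deduction: −157 days → 18 June 2022.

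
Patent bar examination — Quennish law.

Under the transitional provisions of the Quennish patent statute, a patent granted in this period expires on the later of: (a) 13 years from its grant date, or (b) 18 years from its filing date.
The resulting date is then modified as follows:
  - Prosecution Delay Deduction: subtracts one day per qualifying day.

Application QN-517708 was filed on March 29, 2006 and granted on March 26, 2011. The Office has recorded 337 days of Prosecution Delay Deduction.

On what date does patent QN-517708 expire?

April 27, 2023

(a) grant + 13 years → 26 March 2024.
(b) filing + 18 years → 29 March 2024.
Later of the two: 29 March 2024.
Prosecution Delay Deduction: −337 days → 27 April 2023.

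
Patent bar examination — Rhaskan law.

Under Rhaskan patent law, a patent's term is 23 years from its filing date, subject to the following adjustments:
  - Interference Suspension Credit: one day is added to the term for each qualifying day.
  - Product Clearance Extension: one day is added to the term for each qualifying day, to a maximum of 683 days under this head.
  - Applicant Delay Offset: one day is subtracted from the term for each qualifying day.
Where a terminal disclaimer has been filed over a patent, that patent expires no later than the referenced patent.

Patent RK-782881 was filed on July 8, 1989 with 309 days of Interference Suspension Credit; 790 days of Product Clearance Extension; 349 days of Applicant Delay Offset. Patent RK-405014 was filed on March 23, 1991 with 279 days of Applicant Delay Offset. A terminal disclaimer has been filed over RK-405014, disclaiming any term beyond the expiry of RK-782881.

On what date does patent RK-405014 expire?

2013-06-17

Natural term of RK-405014:
  Base: filing + 23 years → 23 March 2014.
  Applicant Delay Offset: −279 days → 17 June 2013.
Expiry of referenced patent RK-782881:
  Base: filing + 23 years → 8 July 2012.
  Interference Suspension Credit: +309 days → 13 May 2013.
  Product Clearance Extension: 790 days claimed exceeds the 683-day cap, so +683 days → 27 March 2015.
  Applicant Delay Offset: −349 days → 12 April 2014.
Terminal disclaimer: RK-405014 expires on the earlier of 17 June 2013 and 12 April 2014.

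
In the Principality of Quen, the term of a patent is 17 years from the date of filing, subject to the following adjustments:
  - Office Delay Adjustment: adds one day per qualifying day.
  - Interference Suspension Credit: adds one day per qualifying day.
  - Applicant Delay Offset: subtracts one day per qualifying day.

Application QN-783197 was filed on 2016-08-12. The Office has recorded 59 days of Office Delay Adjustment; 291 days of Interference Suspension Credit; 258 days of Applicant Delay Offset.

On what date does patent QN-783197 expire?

November 12, 2033

Base term: filing date + 17 years → 12 August 2033.
Office Delay Adjustment: +59 days → 10 October 2033.
Interference Suspension Credit: +291 days → 28 July 2034.
Applicant Delay Offset: −258 days → 12 November 2033.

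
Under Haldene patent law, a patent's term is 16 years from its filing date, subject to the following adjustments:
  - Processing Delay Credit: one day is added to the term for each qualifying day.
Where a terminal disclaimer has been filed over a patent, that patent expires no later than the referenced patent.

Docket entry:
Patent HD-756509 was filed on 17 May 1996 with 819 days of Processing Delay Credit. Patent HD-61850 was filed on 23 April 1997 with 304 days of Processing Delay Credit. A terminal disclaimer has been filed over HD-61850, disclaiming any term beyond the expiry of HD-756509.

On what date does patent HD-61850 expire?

Natural term of HD-61850:
  Base: filing + 16 years → 23 April 2013.
  Processing Delay Credit: +304 days → 21 February 2014.
Expiry of referenced patent HD-756509:
  Base: filing + 16 years → 17 May 2012.
  Processing Delay Credit: +819 days → 14 August 2014.
Terminal disclaimer: HD-61850 expires on the earlier of 21 February 2014 and 14 August 2014.

February 21, 2014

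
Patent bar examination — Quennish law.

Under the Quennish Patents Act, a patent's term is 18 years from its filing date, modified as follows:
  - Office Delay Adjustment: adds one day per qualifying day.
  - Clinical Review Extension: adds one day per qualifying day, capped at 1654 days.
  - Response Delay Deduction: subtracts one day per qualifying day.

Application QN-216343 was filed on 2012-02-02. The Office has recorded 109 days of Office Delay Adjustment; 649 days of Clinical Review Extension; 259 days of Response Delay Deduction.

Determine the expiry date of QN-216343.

June 16, 2031

Base term: filing date + 18 years → 2 February 2030.
Office Delay Adjustment: +109 days → 22 May 2030.
Clinical Review Extension: 649 days (within the 1654-day cap) → +649 days → 1 March 2032.
Response Delay Deduction: −259 days → 16 June 2031.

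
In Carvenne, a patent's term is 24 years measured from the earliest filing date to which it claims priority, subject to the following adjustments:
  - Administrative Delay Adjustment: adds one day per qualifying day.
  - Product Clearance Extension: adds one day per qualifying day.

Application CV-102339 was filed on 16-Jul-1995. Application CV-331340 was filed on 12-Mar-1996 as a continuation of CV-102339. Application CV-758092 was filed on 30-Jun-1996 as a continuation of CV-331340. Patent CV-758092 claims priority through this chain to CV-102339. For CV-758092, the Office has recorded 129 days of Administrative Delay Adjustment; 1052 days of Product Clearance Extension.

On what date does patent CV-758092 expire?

October 9, 2022

Earliest priority filing: 16 July 1995.
Base term: 16 July 1995 + 24 years → 16 July 2019.
Administrative Delay Adjustment: +129 days → 22 November 2019.
Product Clearance Extension: +1052 days → 9 October 2022.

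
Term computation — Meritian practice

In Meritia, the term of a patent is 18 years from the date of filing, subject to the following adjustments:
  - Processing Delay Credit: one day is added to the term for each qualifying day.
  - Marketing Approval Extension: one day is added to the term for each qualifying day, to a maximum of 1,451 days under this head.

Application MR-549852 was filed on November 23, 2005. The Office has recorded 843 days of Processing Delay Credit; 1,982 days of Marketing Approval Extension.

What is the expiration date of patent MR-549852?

2030-03-05

Base term: filing date + 18 years → 23 November 2023.
Processing Delay Credit: +843 days → 15 March 2026.
Marketing Approval Extension: 1982 days claimed exceeds the 1451-day cap, so +1451 days → 5 March 2030.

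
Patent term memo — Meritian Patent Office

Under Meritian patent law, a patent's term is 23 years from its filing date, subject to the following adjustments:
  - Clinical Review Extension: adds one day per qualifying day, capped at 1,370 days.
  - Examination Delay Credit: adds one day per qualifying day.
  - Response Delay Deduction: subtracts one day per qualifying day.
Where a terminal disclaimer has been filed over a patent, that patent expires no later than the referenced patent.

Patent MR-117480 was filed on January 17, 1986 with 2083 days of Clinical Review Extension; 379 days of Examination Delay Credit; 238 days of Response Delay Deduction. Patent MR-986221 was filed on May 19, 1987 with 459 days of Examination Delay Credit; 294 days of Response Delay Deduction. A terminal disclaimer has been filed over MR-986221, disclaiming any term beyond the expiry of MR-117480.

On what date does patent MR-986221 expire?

Natural term of MR-986221:
  Base: filing + 23 years → 19 May 2010.
  Examination Delay Credit: +459 days → 21 August 2011.
  Response Delay Deduction: −294 days → 31 October 2010.
Expiry of referenced patent MR-117480:
  Base: filing + 23 years → 17 January 2009.
  Clinical Review Extension: 2083 days claimed exceeds the 1370-day cap, so +1370 days → 18 October 2012.
  Examination Delay Credit: +379 days → 1 November 2013.
  Response Delay Deduction: −238 days → 8 March 2013.
Terminal disclaimer: MR-986221 expires on the earlier of 31 October 2010 and 8 March 2013.

October 31, 2010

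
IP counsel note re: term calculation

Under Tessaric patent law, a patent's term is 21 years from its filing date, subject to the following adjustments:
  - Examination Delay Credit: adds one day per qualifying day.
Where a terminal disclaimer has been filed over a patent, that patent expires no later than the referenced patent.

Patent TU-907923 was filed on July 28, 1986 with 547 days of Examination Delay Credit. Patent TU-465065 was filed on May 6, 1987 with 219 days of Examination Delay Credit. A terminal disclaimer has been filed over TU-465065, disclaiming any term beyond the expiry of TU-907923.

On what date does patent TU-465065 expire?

Natural term of TU-465065:
  Base: filing + 21 years → 6 May 2008.
  Examination Delay Credit: +219 days → 11 December 2008.
Expiry of referenced patent TU-907923:
  Base: filing + 21 years → 28 July 2007.
  Examination Delay Credit: +547 days → 25 January 2009.
Terminal disclaimer: TU-465065 expires on the earlier of 11 December 2008 and 25 January 2009.

2008-12-11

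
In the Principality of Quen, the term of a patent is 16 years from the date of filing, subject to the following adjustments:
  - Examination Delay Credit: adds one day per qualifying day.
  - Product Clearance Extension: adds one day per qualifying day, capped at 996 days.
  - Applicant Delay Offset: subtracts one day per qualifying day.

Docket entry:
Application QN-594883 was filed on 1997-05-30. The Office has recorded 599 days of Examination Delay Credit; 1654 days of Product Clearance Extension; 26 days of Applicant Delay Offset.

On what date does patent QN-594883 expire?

2017-09-15

Base term: filing date + 16 years → 30 May 2013.
Examination Delay Credit: +599 days → 19 January 2015.
Product Clearance Extension: 1654 days claimed exceeds the 996-day cap, so +996 days → 11 October 2017.
Applicant Delay Offset: −26 days → 15 September 2017.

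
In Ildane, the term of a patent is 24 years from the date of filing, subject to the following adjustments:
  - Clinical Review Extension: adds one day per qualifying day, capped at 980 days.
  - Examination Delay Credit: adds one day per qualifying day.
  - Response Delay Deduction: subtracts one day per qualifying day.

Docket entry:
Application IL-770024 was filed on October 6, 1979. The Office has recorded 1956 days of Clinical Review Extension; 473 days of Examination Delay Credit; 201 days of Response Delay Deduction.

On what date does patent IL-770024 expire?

Base term: filing date + 24 years → 6 October 2003.
Clinical Review Extension: 1956 days claimed exceeds the 980-day cap, so +980 days → 12 June 2006.
Examination Delay Credit: +473 days → 28 September 2007.
Response Delay Deduction: −201 days → 11 March 2007.

March 11, 2007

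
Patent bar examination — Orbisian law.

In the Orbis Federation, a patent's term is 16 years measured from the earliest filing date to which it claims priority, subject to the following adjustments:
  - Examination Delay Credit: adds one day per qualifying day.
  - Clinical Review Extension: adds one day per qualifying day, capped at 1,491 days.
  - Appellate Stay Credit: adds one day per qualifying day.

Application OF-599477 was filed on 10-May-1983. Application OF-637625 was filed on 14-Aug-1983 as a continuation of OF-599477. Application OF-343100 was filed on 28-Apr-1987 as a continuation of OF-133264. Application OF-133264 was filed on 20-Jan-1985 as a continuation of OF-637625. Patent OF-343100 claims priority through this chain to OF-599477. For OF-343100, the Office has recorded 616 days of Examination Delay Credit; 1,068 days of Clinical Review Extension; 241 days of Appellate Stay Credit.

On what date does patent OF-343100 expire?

Earliest priority filing: 10 May 1983.
Base term: 10 May 1983 + 16 years → 10 May 1999.
Examination Delay Credit: +616 days → 15 January 2001.
Clinical Review Extension: 1068 days (within the 1491-day cap) → +1068 days → 19 December 2003.
Appellate Stay Credit: +241 days → 16 August 2004.

2004-08-16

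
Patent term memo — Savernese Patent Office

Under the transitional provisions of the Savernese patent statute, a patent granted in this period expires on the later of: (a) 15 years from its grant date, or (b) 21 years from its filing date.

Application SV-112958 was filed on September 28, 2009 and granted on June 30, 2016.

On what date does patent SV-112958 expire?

June 30, 2031

(a) grant + 15 years → 30 June 2031.
(b) filing + 21 years → 28 September 2030.
Later of the two: 30 June 2031.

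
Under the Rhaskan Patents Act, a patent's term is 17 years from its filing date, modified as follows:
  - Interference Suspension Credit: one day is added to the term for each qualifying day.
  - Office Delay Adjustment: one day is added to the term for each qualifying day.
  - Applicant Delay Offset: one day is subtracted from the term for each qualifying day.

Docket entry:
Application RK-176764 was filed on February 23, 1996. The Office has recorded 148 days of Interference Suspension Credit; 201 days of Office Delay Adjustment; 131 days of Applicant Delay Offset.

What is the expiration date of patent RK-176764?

Base term: filing date + 17 years → 23 February 2013.
Interference Suspension Credit: +148 days → 21 July 2013.
Office Delay Adjustment: +201 days → 7 February 2014.
Applicant Delay Offset: −131 days → 29 September 2013.

2013-09-29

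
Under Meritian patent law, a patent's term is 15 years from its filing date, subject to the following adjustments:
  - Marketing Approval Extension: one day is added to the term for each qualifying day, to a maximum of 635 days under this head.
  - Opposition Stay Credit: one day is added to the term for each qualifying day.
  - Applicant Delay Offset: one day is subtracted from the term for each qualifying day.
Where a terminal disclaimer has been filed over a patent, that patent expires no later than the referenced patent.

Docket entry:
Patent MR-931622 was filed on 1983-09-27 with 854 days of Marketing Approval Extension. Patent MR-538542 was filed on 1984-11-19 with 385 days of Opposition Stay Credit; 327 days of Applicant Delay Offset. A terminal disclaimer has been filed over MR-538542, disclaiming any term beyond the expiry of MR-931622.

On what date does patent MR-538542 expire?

January 16, 2000

Natural term of MR-538542:
  Base: filing + 15 years → 19 November 1999.
  Opposition Stay Credit: +385 days → 8 December 2000.
  Applicant Delay Offset: −327 days → 16 January 2000.
Expiry of referenced patent MR-931622:
  Base: filing + 15 years → 27 September 1998.
  Marketing Approval Extension: 854 days claimed exceeds the 635-day cap, so +635 days → 23 June 2000.
Terminal disclaimer: MR-538542 expires on the earlier of 16 January 2000 and 23 June 2000.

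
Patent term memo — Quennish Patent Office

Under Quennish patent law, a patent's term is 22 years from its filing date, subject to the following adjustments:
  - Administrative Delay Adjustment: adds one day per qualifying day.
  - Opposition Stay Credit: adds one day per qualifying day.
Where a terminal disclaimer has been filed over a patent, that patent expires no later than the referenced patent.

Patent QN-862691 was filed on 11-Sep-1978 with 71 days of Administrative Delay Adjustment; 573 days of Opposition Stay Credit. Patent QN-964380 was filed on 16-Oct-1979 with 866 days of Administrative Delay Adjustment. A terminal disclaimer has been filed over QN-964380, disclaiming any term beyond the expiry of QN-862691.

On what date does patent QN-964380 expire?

June 17, 2002

Natural term of QN-964380:
  Base: filing + 22 years → 16 October 2001.
  Administrative Delay Adjustment: +866 days → 29 February 2004.
Expiry of referenced patent QN-862691:
  Base: filing + 22 years → 11 September 2000.
  Administrative Delay Adjustment: +71 days → 21 November 2000.
  Opposition Stay Credit: +573 days → 17 June 2002.
Terminal disclaimer: QN-964380 expires on the earlier of 29 February 2004 and 17 June 2002.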